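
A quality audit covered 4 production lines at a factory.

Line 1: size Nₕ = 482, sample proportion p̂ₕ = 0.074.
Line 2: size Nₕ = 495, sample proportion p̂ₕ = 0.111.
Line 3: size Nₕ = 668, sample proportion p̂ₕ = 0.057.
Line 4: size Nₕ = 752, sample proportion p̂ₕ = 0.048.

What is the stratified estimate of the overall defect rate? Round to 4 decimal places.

0.0687

Wₕ = Nₕ/N with N = 2397: 0.2011, 0.2065, 0.2787, 0.3137.
p̂_st = 0.2011·0.074 + 0.2065·0.111 + 0.2787·0.057 + 0.3137·0.048 ≈ 0.068746... → 0.0687.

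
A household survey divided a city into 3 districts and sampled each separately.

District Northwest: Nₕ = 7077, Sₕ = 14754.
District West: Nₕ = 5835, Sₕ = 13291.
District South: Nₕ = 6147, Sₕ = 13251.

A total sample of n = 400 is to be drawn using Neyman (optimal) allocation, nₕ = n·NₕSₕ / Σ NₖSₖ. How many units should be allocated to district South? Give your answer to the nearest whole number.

Northwest: NₕSₕ = 7077·14754 = 104414058
West: NₕSₕ = 5835·13291 = 77552985
South: NₕSₕ = 6147·13251 = 81453897
Σ NₕSₕ = 263420940.
n_South = 400·81453897/263420940 = 123.686... → 124.

124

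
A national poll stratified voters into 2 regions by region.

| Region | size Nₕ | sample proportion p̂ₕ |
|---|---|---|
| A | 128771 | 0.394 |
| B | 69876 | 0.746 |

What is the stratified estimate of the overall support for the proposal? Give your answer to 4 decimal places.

0.5178

N = 128771 + 69876 = 198647.
Overall proportion = Σ (Nₕ/N)·p̂ₕ.
Σ Nₕp̂ₕ = 50735.774 + 52127.496 = 102863.27.
102863.27 / 198647 = 0.517819... → 0.5178.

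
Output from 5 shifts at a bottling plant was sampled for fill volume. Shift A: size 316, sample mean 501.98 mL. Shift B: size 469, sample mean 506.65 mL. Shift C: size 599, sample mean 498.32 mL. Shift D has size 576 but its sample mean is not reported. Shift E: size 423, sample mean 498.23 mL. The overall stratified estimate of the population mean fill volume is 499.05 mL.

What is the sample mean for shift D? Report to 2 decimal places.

492.62

Σ Nₕx̄ₕ = N·μ, so 576·x̄_D = 2383·499.05 − (316·501.98 + 469·506.65 + 599·498.32 + 423·498.23).
= 1189236.15 − 905489.5 = 283746.65.
x̄_D = 283746.65 / 576 = 492.6157... → 492.62.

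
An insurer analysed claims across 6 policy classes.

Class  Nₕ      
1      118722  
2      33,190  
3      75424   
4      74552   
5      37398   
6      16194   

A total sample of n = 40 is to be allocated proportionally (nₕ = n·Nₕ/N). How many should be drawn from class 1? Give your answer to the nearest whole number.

13

N = 118722 + 33190 + 75424 + 74552 + 37398 + 16194 = 355480.
n_1 = 40·118722/355480 = 13.359... → 13.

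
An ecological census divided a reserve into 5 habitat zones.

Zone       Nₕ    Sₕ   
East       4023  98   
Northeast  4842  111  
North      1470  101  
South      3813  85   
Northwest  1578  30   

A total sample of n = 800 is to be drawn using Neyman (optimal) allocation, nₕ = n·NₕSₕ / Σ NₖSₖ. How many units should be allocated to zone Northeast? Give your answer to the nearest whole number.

296

Σ NₕSₕ = 4023·98 + 4842·111 + 1470·101 + 3813·85 + 1578·30 = 1451631.
Share for Northeast: 537462/1451631 = 0.37025.
n_Northeast = 800 × 0.37025 = 296.198... → 296.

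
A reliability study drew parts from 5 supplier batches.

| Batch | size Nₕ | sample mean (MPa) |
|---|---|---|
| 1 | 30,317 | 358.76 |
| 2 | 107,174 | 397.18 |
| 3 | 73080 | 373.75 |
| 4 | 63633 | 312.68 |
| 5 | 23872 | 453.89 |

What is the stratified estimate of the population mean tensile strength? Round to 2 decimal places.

x̄_st = (Σ Nₕx̄ₕ) / (Σ Nₕ) = (30317·358.76 + 107174·397.18 + 73080·373.75 + 63633·312.68 + 23872·453.89) / 298076
= 111489574.76 / 298076 = 374.0307... → 374.03.

374.03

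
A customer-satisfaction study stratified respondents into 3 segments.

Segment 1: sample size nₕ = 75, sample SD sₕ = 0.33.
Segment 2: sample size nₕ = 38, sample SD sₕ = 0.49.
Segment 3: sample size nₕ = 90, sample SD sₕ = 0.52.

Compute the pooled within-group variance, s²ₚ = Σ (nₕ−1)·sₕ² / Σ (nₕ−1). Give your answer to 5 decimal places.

0.20504

Degrees of freedom: 74 + 37 + 89 = 200.
Σ(nₕ−1)sₕ² = 74·0.1089 + 37·0.2401 + 89·0.2704 = 41.0079.
s²ₚ = 41.0079 / 200 = 0.2050395 → 0.20504.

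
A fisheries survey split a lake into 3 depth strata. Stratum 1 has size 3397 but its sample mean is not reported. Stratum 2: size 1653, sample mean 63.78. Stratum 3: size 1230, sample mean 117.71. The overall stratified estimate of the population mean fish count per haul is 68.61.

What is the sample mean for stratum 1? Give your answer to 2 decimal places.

N = 3397 + 1653 + 1230 = 6280.
Overall total = μ·N = 68.61·6280 = 430870.8.
Subtract the known strata: 1653·63.78 + 1230·117.71 = 250211.64.
Remaining total for stratum 1: 430870.8 − 250211.64 = 180659.16.
Divide by its size: 180659.16 / 3397 = 53.1820... → 53.18.

53.18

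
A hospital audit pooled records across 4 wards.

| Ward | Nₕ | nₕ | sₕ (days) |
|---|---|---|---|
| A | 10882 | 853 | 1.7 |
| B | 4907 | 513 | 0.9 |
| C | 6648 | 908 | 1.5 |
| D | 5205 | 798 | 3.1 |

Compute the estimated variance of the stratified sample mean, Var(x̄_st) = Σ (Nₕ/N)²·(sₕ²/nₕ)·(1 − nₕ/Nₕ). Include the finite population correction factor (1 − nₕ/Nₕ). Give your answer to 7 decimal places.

N = 27642. Term for each stratum: Wₕ²sₕ²/nₕ·(1−nₕ/Nₕ).
Var(x̄_st) = 0.0004839230 + 0.0000445559 + 0.0001237544 + 0.0003615308 = 0.0010137641 → 0.0010138.

0.0010138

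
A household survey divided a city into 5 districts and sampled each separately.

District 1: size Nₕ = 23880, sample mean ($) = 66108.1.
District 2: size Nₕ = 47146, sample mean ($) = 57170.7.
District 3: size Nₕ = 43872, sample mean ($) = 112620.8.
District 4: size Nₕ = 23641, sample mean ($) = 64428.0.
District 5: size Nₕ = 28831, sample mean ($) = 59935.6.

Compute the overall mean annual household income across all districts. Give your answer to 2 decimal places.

N = 167370; weights Wₕ = Nₕ/N = (0.1427, 0.2817, 0.2621, 0.1412, 0.1723).
x̄_st = Σ Wₕ·x̄ₕ = 0.1427·66108.1 + 0.2817·57170.7 + 0.2621·112620.8 + 0.1412·64428.0 + 0.1723·59935.6 ≈ 74482.1451...
→ 74482.15.

74482.15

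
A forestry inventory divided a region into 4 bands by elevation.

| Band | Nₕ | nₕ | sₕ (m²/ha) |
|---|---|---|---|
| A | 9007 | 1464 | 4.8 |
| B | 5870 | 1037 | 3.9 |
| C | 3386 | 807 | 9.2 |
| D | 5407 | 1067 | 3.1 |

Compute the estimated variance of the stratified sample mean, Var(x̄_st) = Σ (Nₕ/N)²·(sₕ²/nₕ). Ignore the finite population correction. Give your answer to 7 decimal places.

0.0057971

N = 23670. Term for each stratum: Wₕ²sₕ²/nₕ.
Var(x̄_st) = 0.0022787947 + 0.0009020490 + 0.0021462461 + 0.0004699755 = 0.0057970653 → 0.0057971.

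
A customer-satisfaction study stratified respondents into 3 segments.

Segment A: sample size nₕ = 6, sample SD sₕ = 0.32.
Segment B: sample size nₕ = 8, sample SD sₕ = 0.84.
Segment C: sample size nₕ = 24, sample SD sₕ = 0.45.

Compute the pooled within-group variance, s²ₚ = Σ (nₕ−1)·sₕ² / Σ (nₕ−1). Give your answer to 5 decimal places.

A: (6−1)·0.32² = 5·0.1024 = 0.512
B: (8−1)·0.84² = 7·0.7056 = 4.9392
C: (24−1)·0.45² = 23·0.2025 = 4.6575
Numerator = 10.1087; denominator = Σ(nₕ−1) = 35.
s²ₚ = 10.1087/35 = 0.28882 → 0.28882.

0.28882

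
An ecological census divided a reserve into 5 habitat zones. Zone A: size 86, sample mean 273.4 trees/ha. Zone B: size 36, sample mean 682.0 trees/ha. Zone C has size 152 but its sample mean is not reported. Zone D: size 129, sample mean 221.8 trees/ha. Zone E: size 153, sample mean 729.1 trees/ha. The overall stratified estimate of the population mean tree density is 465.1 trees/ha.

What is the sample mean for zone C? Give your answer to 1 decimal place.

Σ Nₕx̄ₕ = N·μ, so 152·x̄_C = 556·465.1 − (86·273.4 + 36·682.0 + 129·221.8 + 153·729.1).
= 258595.6 − 188228.9 = 70366.7.
x̄_C = 70366.7 / 152 = 462.939... → 462.9.

462.9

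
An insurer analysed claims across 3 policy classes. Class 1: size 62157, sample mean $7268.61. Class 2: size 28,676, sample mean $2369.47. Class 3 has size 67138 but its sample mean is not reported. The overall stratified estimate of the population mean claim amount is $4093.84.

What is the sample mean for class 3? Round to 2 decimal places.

N = 62157 + 28676 + 67138 = 157971.
Overall total = μ·N = 4093.84·157971 = 646707998.64.
Subtract the known strata: 62157·7268.61 + 28676·2369.47 = 519741913.49.
Remaining total for class 3: 646707998.64 − 519741913.49 = 126966085.15.
Divide by its size: 126966085.15 / 67138 = 1891.1211... → 1891.12.

1891.12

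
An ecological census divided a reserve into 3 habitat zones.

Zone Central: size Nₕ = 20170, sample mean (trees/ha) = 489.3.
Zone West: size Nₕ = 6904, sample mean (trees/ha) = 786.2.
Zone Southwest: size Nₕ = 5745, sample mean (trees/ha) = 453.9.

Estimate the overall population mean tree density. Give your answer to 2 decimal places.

545.56

x̄_st = (Σ Nₕx̄ₕ) / (Σ Nₕ) = (20170·489.3 + 6904·786.2 + 5745·453.9) / 32819
= 17904761.3 / 32819 = 545.5608... → 545.56.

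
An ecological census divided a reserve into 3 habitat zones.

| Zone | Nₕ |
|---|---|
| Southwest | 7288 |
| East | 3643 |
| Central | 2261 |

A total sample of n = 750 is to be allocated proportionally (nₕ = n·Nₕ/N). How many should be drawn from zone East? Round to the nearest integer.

207

N = 7288 + 3643 + 2261 = 13192.
n_East = 750·3643/13192 = 207.114... → 207.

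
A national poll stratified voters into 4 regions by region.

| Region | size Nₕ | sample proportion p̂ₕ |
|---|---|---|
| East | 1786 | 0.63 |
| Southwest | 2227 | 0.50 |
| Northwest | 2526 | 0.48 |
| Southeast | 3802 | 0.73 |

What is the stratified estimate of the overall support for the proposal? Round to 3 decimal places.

0.602

N = 1786 + 2227 + 2526 + 3802 = 10341.
Overall proportion = Σ (Nₕ/N)·p̂ₕ.
Σ Nₕp̂ₕ = 1125.18 + 1113.5 + 1212.48 + 2775.46 = 6226.62.
6226.62 / 10341 = 0.60213... → 0.602.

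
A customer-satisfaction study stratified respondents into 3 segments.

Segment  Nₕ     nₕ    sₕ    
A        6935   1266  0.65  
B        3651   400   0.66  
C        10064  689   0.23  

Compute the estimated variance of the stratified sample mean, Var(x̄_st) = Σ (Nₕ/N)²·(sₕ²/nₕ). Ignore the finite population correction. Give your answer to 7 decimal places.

0.0000899

N = 20650; Wₕ = Nₕ/N.
segment A: (6935/20650)²·0.65²/1266 = 0.0000376397
segment B: (3651/20650)²·0.66²/400 = 0.0000340417
segment C: (10064/20650)²·0.23²/689 = 0.0000182363
Sum = 0.0000899177 → 0.0000899.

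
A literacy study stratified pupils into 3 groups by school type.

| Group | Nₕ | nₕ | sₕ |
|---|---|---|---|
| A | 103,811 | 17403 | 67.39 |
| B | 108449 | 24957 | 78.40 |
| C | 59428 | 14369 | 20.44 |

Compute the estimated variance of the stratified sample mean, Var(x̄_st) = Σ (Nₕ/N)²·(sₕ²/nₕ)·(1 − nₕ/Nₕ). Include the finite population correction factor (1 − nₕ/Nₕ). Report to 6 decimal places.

0.062978

N = 271688. Term for each stratum: Wₕ²sₕ²/nₕ·(1−nₕ/Nₕ).
Var(x̄_st) = 0.031711969 + 0.030211289 + 0.001054792 = 0.062978050 → 0.062978.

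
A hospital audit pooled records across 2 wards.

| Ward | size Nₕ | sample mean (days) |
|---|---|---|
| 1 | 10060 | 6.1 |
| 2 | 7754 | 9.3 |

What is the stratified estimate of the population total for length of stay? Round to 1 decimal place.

1: 10060·6.1 = 61366
2: 7754·9.3 = 72112.2
τ̂ = Σ Nₕx̄ₕ = 133478.2.

133478.2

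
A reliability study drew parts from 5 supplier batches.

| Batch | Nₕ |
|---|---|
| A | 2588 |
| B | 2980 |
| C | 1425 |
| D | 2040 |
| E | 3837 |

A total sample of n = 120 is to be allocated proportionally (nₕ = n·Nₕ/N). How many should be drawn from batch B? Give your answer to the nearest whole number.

Share of batch B = 2980/12870 = 0.23155.
Allocate 120 × 0.23155 = 27.786... → 28.

28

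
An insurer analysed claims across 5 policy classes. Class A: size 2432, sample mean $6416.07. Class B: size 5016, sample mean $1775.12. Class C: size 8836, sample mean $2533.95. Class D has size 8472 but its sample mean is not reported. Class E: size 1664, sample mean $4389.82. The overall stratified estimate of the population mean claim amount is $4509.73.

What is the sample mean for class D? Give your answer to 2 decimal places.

7665.79

Σ Nₕx̄ₕ = N·μ, so 8472·x̄_D = 26420·4509.73 − (2432·6416.07 + 5016·1775.12 + 8836·2533.95 + 1664·4389.82).
= 119147066.6 − 54202526.84 = 64944539.76.
x̄_D = 64944539.76 / 8472 = 7665.7861... → 7665.79.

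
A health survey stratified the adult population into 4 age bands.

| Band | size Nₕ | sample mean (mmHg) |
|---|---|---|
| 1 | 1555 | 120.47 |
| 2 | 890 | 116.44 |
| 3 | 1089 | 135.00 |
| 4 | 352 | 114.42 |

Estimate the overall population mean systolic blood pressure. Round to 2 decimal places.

123.07

x̄_st = (Σ Nₕx̄ₕ) / (Σ Nₕ) = (1555·120.47 + 890·116.44 + 1089·135.00 + 352·114.42) / 3886
= 478253.29 / 3886 = 123.0708... → 123.07.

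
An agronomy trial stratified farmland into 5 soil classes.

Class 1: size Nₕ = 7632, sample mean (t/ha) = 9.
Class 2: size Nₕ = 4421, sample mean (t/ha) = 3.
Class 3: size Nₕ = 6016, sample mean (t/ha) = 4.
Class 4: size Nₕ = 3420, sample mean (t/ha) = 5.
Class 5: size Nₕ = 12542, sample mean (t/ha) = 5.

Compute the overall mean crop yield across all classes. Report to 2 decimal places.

5.46

x̄_st = (Σ Nₕx̄ₕ) / (Σ Nₕ) = (7632·9 + 4421·3 + 6016·4 + 3420·5 + 12542·5) / 34031
= 185825 / 34031 = 5.4605... → 5.46.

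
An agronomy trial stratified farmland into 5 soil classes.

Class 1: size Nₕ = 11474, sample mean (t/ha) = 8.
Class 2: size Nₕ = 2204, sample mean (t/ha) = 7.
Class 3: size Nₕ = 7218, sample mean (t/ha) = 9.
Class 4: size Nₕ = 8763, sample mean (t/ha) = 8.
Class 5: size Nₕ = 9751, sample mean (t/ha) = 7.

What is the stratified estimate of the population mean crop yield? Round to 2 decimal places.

N = 11474 + 2204 + 7218 + 8763 + 9751 = 39410.
The stratified mean weights each stratum mean by its population share Nₕ/N.
Σ Nₕx̄ₕ = 11474·8 + 2204·7 + 7218·9 + 8763·8 + 9751·7 = 91792 + 15428 + 64962 + 70104 + 68257 = 310543.
Divide by N: 310543 / 39410 = 7.8798... → 7.88.

7.88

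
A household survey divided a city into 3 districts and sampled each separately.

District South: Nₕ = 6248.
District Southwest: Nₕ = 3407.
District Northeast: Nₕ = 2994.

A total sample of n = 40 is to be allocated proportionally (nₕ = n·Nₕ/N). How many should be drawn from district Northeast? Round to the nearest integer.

Share of district Northeast = 2994/12649 = 0.23670.
Allocate 40 × 0.23670 = 9.468... → 9.

9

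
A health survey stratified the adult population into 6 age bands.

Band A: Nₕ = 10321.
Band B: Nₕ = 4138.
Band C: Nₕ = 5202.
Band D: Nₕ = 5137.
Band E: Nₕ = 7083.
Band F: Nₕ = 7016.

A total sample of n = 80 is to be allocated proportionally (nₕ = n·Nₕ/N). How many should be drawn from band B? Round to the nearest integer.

9

Share of band B = 4138/38897 = 0.10638.
Allocate 80 × 0.10638 = 8.511... → 9.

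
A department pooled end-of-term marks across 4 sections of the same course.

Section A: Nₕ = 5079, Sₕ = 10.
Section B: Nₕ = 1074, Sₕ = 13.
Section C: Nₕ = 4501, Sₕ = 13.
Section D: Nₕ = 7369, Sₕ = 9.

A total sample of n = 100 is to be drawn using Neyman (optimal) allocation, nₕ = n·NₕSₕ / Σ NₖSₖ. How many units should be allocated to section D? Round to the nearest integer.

Σ NₕSₕ = 5079·10 + 1074·13 + 4501·13 + 7369·9 = 189586.
Share for D: 66321/189586 = 0.34982.
n_D = 100 × 0.34982 = 34.982... → 35.

35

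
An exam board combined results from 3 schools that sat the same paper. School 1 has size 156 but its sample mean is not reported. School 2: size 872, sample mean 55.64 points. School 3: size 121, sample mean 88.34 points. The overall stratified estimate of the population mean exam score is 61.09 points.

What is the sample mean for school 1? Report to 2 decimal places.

70.42

Σ Nₕx̄ₕ = N·μ, so 156·x̄_1 = 1149·61.09 − (872·55.64 + 121·88.34).
= 70192.41 − 59207.22 = 10985.19.
x̄_1 = 10985.19 / 156 = 70.4179... → 70.42.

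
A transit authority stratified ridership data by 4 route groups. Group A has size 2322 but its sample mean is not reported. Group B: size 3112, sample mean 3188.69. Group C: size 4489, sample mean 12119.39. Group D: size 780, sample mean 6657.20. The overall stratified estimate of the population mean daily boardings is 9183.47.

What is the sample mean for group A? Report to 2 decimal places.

12390.58

Σ Nₕx̄ₕ = N·μ, so 2322·x̄_A = 10703·9183.47 − (3112·3188.69 + 4489·12119.39 + 780·6657.20).
= 98290679.41 − 69519760.99 = 28770918.42.
x̄_A = 28770918.42 / 2322 = 12390.5764... → 12390.58.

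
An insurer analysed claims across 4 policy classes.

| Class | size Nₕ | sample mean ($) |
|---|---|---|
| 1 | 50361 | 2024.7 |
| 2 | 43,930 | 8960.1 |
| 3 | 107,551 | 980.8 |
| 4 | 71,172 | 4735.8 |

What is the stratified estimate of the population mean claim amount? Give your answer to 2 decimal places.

x̄_st = (Σ Nₕx̄ₕ) / (Σ Nₕ) = (50361·2024.7 + 43930·8960.1 + 107551·980.8 + 71172·4735.8) / 273014
= 938125488.1 / 273014 = 3436.1809... → 3436.18.

3436.18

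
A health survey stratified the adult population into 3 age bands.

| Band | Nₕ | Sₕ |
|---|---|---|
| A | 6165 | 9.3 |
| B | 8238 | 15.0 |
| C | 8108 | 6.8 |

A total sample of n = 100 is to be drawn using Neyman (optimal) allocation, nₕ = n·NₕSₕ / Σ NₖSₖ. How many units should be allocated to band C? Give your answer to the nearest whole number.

Σ NₕSₕ = 6165·9.3 + 8238·15.0 + 8108·6.8 = 236038.9.
Share for C: 55134.4/236038.9 = 0.23358.
n_C = 100 × 0.23358 = 23.358... → 23.

23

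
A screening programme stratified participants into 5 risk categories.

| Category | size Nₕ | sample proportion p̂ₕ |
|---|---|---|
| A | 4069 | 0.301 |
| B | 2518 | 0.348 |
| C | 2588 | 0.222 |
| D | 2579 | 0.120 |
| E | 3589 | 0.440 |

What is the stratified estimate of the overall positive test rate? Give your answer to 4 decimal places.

0.2975

Wₕ = Nₕ/N with N = 15343: 0.2652, 0.1641, 0.1687, 0.1681, 0.2339.
p̂_st = 0.2652·0.301 + 0.1641·0.348 + 0.1687·0.222 + 0.1681·0.120 + 0.2339·0.440 ≈ 0.297478... → 0.2975.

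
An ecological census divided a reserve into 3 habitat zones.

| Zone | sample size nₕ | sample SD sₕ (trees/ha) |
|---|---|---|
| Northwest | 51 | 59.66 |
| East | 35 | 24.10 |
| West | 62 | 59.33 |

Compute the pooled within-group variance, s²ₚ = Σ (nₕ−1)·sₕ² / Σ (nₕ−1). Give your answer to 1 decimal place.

2844.4

Northwest: (51−1)·59.66² = 50·3559.3156 = 177965.78
East: (35−1)·24.10² = 34·580.81 = 19747.54
West: (62−1)·59.33² = 61·3520.0489 = 214722.9829
Numerator = 412436.3029; denominator = Σ(nₕ−1) = 145.
s²ₚ = 412436.3029/145 = 2844.388... → 2844.4.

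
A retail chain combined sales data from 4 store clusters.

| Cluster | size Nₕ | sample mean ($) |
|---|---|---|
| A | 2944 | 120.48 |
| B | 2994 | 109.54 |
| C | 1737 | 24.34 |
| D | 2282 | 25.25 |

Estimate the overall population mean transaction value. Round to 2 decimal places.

N = 9957; weights Wₕ = Nₕ/N = (0.2957, 0.3007, 0.1745, 0.2292).
x̄_st = Σ Wₕ·x̄ₕ = 0.2957·120.48 + 0.3007·109.54 + 0.1745·24.34 + 0.2292·25.25 ≈ 78.5934...
→ 78.59.

78.59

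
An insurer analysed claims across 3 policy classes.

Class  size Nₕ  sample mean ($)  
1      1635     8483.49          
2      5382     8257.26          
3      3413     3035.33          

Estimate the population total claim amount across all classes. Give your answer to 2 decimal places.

Population total = Σ Nₕ·x̄ₕ (each stratum's size times its mean).
1635·8483.49 + 5382·8257.26 + 3413·3035.33 = 13870506.15 + 44440573.32 + 10359581.29 = 68670660.76.

68670660.76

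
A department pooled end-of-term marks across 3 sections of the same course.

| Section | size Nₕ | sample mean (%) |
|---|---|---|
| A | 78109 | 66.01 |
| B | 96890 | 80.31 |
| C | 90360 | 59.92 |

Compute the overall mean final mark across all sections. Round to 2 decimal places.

69.16

N = 78109 + 96890 + 90360 = 265359.
The stratified mean weights each stratum mean by its population share Nₕ/N.
Σ Nₕx̄ₕ = 78109·66.01 + 96890·80.31 + 90360·59.92 = 5155975.09 + 7781235.9 + 5414371.2 = 18351582.19.
Divide by N: 18351582.19 / 265359 = 69.1576... → 69.16.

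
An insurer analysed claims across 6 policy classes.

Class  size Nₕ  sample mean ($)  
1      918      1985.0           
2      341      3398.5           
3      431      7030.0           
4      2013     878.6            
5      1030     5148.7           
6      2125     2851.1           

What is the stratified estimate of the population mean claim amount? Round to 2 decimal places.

N = 6858; weights Wₕ = Nₕ/N = (0.1339, 0.0497, 0.0628, 0.2935, 0.1502, 0.3099).
x̄_st = Σ Wₕ·x̄ₕ = 0.1339·1985.0 + 0.0497·3398.5 + 0.0628·7030.0 + 0.2935·878.6 + 0.1502·5148.7 + 0.3099·2851.1 ≈ 2791.1080...
→ 2791.11.

2791.11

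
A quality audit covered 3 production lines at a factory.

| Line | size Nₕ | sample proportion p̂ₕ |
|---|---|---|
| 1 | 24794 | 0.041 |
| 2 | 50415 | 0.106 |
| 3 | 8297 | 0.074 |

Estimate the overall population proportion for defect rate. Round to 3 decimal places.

0.084

Wₕ = Nₕ/N with N = 83506: 0.2969, 0.6037, 0.0994.
p̂_st = 0.2969·0.041 + 0.6037·0.106 + 0.0994·0.074 ≈ 0.08352... → 0.084.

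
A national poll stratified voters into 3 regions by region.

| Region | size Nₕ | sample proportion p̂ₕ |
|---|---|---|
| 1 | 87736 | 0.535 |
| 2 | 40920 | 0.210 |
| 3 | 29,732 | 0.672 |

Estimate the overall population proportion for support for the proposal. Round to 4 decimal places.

N = 87736 + 40920 + 29732 = 158388.
Overall proportion = Σ (Nₕ/N)·p̂ₕ.
Σ Nₕp̂ₕ = 46938.76 + 8593.2 + 19979.904 = 75511.864.
75511.864 / 158388 = 0.476752... → 0.4768.

0.4768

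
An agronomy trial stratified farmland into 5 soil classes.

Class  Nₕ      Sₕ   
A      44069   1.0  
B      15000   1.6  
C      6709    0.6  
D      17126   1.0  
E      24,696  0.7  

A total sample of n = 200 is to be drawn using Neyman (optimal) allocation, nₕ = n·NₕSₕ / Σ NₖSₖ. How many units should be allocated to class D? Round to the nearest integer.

A: NₕSₕ = 44069·1.0 = 44069
B: NₕSₕ = 15000·1.6 = 24000
C: NₕSₕ = 6709·0.6 = 4025.4
D: NₕSₕ = 17126·1.0 = 17126
E: NₕSₕ = 24696·0.7 = 17287.2
Σ NₕSₕ = 106507.6.
n_D = 200·17126/106507.6 = 32.159... → 32.

32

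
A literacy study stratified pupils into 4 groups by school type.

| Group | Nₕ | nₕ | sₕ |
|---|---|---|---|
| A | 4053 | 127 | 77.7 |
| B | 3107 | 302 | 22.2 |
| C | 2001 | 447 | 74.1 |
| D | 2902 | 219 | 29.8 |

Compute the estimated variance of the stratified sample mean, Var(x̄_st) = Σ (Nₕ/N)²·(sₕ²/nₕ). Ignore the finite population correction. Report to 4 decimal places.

6.0473

N = 12063. Term for each stratum: Wₕ²sₕ²/nₕ.
Var(x̄_st) = 5.3663732 + 0.1082607 + 0.3379967 + 0.2346781 = 6.0473086 → 6.0473.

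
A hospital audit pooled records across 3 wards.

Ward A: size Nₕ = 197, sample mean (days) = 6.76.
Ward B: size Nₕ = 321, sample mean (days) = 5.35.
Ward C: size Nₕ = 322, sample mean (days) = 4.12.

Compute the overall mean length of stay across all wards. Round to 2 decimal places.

5.21

N = 840; weights Wₕ = Nₕ/N = (0.2345, 0.3821, 0.3833).
x̄_st = Σ Wₕ·x̄ₕ = 0.2345·6.76 + 0.3821·5.35 + 0.3833·4.12 ≈ 5.2092...
→ 5.21.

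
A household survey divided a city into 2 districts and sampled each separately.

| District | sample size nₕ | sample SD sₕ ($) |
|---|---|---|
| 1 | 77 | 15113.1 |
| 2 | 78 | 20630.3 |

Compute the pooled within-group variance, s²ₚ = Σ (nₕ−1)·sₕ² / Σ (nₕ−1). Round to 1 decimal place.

327651990.7

Degrees of freedom: 76 + 77 = 153.
Σ(nₕ−1)sₕ² = 76·228405791.61 + 77·425609278.09 = 50130754575.29.
s²ₚ = 50130754575.29 / 153 = 327651990.688... → 327651990.7.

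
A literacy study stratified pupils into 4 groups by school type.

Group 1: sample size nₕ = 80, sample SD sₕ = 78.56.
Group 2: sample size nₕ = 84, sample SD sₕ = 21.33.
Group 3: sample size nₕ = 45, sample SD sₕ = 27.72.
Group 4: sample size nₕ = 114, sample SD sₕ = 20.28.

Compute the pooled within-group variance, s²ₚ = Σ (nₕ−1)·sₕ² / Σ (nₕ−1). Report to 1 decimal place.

1: (80−1)·78.56² = 79·6171.6736 = 487562.2144
2: (84−1)·21.33² = 83·454.9689 = 37762.4187
3: (45−1)·27.72² = 44·768.3984 = 33809.5296
4: (114−1)·20.28² = 113·411.2784 = 46474.4592
Numerator = 605608.6219; denominator = Σ(nₕ−1) = 319.
s²ₚ = 605608.6219/319 = 1898.460... → 1898.5.

1898.5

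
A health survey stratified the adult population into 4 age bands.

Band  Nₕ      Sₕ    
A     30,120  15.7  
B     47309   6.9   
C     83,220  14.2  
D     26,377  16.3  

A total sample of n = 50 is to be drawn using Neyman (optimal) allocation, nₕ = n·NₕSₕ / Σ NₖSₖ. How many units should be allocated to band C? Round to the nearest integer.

Σ NₕSₕ = 30120·15.7 + 47309·6.9 + 83220·14.2 + 26377·16.3 = 2410985.2.
Share for C: 1181724/2410985.2 = 0.49014.
n_C = 50 × 0.49014 = 24.507... → 25.

25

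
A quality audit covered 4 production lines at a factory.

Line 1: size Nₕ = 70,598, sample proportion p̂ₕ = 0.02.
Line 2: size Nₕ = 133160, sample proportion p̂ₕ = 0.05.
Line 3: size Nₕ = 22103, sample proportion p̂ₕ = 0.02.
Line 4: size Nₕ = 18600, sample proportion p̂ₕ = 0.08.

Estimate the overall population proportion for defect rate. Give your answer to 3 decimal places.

0.041

Wₕ = Nₕ/N with N = 244461: 0.2888, 0.5447, 0.0904, 0.0761.
p̂_st = 0.2888·0.02 + 0.5447·0.05 + 0.0904·0.02 + 0.0761·0.08 ≈ 0.04091... → 0.041.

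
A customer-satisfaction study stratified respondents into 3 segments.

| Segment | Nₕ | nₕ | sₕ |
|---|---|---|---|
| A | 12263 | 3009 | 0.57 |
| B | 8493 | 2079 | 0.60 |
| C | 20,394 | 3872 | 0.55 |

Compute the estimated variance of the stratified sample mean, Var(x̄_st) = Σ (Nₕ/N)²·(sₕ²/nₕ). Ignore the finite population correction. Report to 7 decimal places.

N = 41150; Wₕ = Nₕ/N.
segment A: (12263/41150)²·0.57²/3009 = 0.0000095892
segment B: (8493/41150)²·0.60²/2079 = 0.0000073762
segment C: (20394/41150)²·0.55²/3872 = 0.0000191891
Sum = 0.0000361545 → 0.0000362.

0.0000362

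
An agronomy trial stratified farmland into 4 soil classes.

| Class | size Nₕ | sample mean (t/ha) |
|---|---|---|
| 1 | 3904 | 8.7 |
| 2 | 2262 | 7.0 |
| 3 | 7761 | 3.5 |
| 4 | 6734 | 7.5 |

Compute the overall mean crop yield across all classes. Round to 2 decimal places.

x̄_st = (Σ Nₕx̄ₕ) / (Σ Nₕ) = (3904·8.7 + 2262·7.0 + 7761·3.5 + 6734·7.5) / 20661
= 127467.3 / 20661 = 6.1695... → 6.17.

6.17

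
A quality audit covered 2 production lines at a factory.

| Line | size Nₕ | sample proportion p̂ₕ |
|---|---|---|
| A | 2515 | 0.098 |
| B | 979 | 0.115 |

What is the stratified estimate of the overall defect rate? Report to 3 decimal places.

N = 2515 + 979 = 3494.
Overall proportion = Σ (Nₕ/N)·p̂ₕ.
Σ Nₕp̂ₕ = 246.47 + 112.585 = 359.055.
359.055 / 3494 = 0.10276... → 0.103.

0.103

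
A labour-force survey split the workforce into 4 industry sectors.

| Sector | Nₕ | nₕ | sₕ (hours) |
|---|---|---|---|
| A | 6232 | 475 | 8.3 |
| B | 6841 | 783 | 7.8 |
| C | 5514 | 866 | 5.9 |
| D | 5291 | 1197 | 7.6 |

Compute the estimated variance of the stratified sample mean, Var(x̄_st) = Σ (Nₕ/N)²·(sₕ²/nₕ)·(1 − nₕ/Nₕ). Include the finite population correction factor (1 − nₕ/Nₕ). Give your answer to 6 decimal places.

N = 23878; Wₕ = Nₕ/N.
sector A: (6232/23878)²·8.3²/475·(1 − 475/6232) = 0.009126208
sector B: (6841/23878)²·7.8²/783·(1 − 783/6841) = 0.005647814
sector C: (5514/23878)²·5.9²/866·(1 − 866/5514) = 0.001806854
sector D: (5291/23878)²·7.6²/1197·(1 − 1197/5291) = 0.001833254
Sum = 0.018414131 → 0.018414.

0.018414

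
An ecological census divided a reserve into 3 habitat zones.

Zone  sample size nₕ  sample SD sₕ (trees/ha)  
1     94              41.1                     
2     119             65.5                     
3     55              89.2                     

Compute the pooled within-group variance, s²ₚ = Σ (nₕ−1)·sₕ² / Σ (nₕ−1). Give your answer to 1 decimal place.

4124.5

Degrees of freedom: 93 + 118 + 54 = 265.
Σ(nₕ−1)sₕ² = 93·1689.21 + 118·4290.25 + 54·7956.64 = 1093004.59.
s²ₚ = 1093004.59 / 265 = 4124.546... → 4124.5.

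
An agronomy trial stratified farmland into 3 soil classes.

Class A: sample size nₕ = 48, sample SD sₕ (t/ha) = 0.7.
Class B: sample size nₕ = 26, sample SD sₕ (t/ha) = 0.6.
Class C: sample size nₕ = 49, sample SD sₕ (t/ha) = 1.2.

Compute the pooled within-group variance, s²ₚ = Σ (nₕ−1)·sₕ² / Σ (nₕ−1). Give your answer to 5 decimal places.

Degrees of freedom: 47 + 25 + 48 = 120.
Σ(nₕ−1)sₕ² = 47·0.49 + 25·0.36 + 48·1.44 = 101.15.
s²ₚ = 101.15 / 120 = 0.8429167... → 0.84292.

0.84292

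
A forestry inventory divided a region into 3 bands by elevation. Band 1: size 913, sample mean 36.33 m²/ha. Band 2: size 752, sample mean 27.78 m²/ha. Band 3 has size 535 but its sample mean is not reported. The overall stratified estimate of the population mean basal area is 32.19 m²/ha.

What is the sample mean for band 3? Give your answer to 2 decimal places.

31.32

N = 913 + 752 + 535 = 2200.
Overall total = μ·N = 32.19·2200 = 70818.
Subtract the known strata: 913·36.33 + 752·27.78 = 54059.85.
Remaining total for band 3: 70818 − 54059.85 = 16758.15.
Divide by its size: 16758.15 / 535 = 31.3236... → 31.32.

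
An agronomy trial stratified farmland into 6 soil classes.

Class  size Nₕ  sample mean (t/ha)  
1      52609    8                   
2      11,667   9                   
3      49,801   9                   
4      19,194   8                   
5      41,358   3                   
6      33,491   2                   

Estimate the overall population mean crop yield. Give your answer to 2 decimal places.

N = 52609 + 11667 + 49801 + 19194 + 41358 + 33491 = 208120.
Weight each subgroup mean by Nₕ/N and sum.
Σ Nₕx̄ₕ = 52609·8 + 11667·9 + 49801·9 + 19194·8 + 41358·3 + 33491·2 = 420872 + 105003 + 448209 + 153552 + 124074 + 66982 = 1318692.
Divide by N: 1318692 / 208120 = 6.3362... → 6.34.

6.34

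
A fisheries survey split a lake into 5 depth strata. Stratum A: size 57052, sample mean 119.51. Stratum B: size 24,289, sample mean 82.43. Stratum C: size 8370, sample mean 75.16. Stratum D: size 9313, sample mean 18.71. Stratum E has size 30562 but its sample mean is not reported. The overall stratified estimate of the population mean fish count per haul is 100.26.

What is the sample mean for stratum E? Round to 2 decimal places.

N = 57052 + 24289 + 8370 + 9313 + 30562 = 129586.
Overall total = μ·N = 100.26·129586 = 12992292.36.
Subtract the known strata: 57052·119.51 + 24289·82.43 + 8370·75.16 + 9313·18.71 = 9623762.22.
Remaining total for stratum E: 12992292.36 − 9623762.22 = 3368530.14.
Divide by its size: 3368530.14 / 30562 = 110.2196... → 110.22.

110.22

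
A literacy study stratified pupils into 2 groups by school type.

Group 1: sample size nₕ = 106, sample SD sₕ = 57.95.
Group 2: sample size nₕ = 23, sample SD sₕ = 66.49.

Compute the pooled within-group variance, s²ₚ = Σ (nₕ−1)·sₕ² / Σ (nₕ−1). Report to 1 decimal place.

3542.3

1: (106−1)·57.95² = 105·3358.2025 = 352611.2625
2: (23−1)·66.49² = 22·4420.9201 = 97260.2422
Numerator = 449871.5047; denominator = Σ(nₕ−1) = 127.
s²ₚ = 449871.5047/127 = 3542.295... → 3542.3.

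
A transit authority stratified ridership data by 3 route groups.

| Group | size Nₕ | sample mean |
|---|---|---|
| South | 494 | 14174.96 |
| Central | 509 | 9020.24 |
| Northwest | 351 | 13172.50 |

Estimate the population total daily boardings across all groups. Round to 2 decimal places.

16217279.90

Estimate total by summing Nₕ·x̄ₕ over strata.
494·14174.96 + 509·9020.24 + 351·13172.50 = 7002430.24 + 4591302.16 + 4623547.5 = 16217279.90.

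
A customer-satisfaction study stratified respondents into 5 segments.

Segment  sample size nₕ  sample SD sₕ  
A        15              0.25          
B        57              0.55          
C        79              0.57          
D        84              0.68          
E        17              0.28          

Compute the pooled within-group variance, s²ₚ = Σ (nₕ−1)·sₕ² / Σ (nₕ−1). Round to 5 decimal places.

A: (15−1)·0.25² = 14·0.0625 = 0.875
B: (57−1)·0.55² = 56·0.3025 = 16.94
C: (79−1)·0.57² = 78·0.3249 = 25.3422
D: (84−1)·0.68² = 83·0.4624 = 38.3792
E: (17−1)·0.28² = 16·0.0784 = 1.2544
Numerator = 82.7908; denominator = Σ(nₕ−1) = 247.
s²ₚ = 82.7908/247 = 0.3351854... → 0.33519.

0.33519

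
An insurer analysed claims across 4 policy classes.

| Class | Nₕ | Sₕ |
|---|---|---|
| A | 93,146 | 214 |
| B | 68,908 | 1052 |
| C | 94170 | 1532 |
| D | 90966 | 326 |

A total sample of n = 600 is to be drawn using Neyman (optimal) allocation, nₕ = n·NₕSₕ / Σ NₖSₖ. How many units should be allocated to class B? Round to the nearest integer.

Σ NₕSₕ = 93146·214 + 68908·1052 + 94170·1532 + 90966·326 = 266347816.
Share for B: 72491216/266347816 = 0.27217.
n_B = 600 × 0.27217 = 163.300... → 163.

163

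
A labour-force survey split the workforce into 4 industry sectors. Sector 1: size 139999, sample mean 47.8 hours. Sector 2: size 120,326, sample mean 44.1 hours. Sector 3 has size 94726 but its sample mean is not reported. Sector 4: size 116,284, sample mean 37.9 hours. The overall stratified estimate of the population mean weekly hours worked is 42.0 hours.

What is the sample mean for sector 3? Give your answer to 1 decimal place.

35.8

N = 139999 + 120326 + 94726 + 116284 = 471335.
Overall total = μ·N = 42.0·471335 = 19796070.
Subtract the known strata: 139999·47.8 + 120326·44.1 + 116284·37.9 = 16405492.4.
Remaining total for sector 3: 19796070 − 16405492.4 = 3390577.6.
Divide by its size: 3390577.6 / 94726 = 35.794... → 35.8.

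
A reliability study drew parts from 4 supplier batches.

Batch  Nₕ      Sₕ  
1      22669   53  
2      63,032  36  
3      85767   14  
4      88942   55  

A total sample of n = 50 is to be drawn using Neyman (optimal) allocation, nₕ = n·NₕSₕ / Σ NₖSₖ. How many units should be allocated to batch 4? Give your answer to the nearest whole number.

1: NₕSₕ = 22669·53 = 1201457
2: NₕSₕ = 63032·36 = 2269152
3: NₕSₕ = 85767·14 = 1200738
4: NₕSₕ = 88942·55 = 4891810
Σ NₕSₕ = 9563157.
n_4 = 50·4891810/9563157 = 25.576... → 26.

26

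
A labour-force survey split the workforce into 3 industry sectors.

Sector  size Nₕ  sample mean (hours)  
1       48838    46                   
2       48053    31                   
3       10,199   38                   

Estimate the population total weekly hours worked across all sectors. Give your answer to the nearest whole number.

1: 48838·46 = 2246548
2: 48053·31 = 1489643
3: 10199·38 = 387562
τ̂ = Σ Nₕx̄ₕ = 4123753.

4123753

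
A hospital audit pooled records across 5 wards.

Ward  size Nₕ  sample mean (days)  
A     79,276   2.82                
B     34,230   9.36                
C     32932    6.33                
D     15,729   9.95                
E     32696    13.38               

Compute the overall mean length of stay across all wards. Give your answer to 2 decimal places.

N = 79276 + 34230 + 32932 + 15729 + 32696 = 194863.
The stratified mean weights each stratum mean by its population share Nₕ/N.
Σ Nₕx̄ₕ = 79276·2.82 + 34230·9.36 + 32932·6.33 + 15729·9.95 + 32696·13.38 = 223558.32 + 320392.8 + 208459.56 + 156503.55 + 437472.48 = 1346386.71.
Divide by N: 1346386.71 / 194863 = 6.9094... → 6.91.

6.91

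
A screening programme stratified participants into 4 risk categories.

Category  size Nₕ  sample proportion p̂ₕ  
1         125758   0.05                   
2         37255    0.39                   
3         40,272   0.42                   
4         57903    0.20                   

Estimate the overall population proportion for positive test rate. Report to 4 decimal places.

N = 125758 + 37255 + 40272 + 57903 = 261188.
Overall proportion = Σ (Nₕ/N)·p̂ₕ.
Σ Nₕp̂ₕ = 6287.9 + 14529.45 + 16914.24 + 11580.6 = 49312.19.
49312.19 / 261188 = 0.188800... → 0.1888.

0.1888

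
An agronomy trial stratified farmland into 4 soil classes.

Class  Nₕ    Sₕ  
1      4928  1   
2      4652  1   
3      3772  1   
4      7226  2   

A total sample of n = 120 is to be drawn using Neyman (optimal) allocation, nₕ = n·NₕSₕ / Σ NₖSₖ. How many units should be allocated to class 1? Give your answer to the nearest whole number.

1: NₕSₕ = 4928·1 = 4928
2: NₕSₕ = 4652·1 = 4652
3: NₕSₕ = 3772·1 = 3772
4: NₕSₕ = 7226·2 = 14452
Σ NₕSₕ = 27804.
n_1 = 120·4928/27804 = 21.269... → 21.

21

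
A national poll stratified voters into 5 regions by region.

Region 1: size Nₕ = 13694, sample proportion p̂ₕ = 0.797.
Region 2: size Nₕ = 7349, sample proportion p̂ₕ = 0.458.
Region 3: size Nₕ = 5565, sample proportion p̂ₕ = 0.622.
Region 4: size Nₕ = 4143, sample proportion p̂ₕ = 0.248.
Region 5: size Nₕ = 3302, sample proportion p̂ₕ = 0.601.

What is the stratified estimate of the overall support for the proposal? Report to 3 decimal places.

Wₕ = Nₕ/N with N = 34053: 0.4021, 0.2158, 0.1634, 0.1217, 0.0970.
p̂_st = 0.4021·0.797 + 0.2158·0.458 + 0.1634·0.622 + 0.1217·0.248 + 0.0970·0.601 ≈ 0.60944... → 0.609.

0.609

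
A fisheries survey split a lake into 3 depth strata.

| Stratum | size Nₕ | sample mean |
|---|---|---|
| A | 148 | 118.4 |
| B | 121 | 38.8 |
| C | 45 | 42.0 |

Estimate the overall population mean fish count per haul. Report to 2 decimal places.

N = 148 + 121 + 45 = 314.
Overall mean = Σ (Nₕ/N)·x̄ₕ — weight by population share, not a simple average.
Σ Nₕx̄ₕ = 148·118.4 + 121·38.8 + 45·42.0 = 17523.2 + 4694.8 + 1890 = 24108.
Divide by N: 24108 / 314 = 76.7771... → 76.78.

76.78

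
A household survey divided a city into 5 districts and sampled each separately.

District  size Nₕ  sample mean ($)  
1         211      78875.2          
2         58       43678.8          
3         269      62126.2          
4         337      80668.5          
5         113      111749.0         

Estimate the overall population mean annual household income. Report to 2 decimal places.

76620.35

x̄_st = (Σ Nₕx̄ₕ) / (Σ Nₕ) = (211·78875.2 + 58·43678.8 + 269·62126.2 + 337·80668.5 + 113·111749.0) / 988
= 75700906.9 / 988 = 76620.3511... → 76620.35.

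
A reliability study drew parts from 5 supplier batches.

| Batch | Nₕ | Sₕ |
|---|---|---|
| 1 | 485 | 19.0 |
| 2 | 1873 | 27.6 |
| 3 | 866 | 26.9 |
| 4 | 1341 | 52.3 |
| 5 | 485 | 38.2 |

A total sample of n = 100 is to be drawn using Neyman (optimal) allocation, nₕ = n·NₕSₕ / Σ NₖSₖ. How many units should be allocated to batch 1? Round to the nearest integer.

Σ NₕSₕ = 485·19.0 + 1873·27.6 + 866·26.9 + 1341·52.3 + 485·38.2 = 172866.5.
Share for 1: 9215/172866.5 = 0.05331.
n_1 = 100 × 0.05331 = 5.331... → 5.

5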